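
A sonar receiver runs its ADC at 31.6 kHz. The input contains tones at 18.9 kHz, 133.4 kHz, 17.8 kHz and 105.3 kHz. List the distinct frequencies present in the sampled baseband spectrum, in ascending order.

fs/2 = 15.8 kHz.
18.9 kHz > fs/2 = 15.8 kHz, folds to fs − 18.9 kHz = 12.7 kHz.
133.4 kHz mod fs = 7 kHz.
7 kHz ≤ fs/2 = 15.8 kHz, appears at 7 kHz.
17.8 kHz > fs/2 = 15.8 kHz, folds to fs − 17.8 kHz = 13.8 kHz.
105.3 kHz mod fs = 10.5 kHz.
10.5 kHz ≤ fs/2 = 15.8 kHz, appears at 10.5 kHz.
Distinct values: {7 kHz, 10.5 kHz, 12.7 kHz, 13.8 kHz}.

7 kHz, 10.5 kHz, 12.7 kHz, 13.8 kHz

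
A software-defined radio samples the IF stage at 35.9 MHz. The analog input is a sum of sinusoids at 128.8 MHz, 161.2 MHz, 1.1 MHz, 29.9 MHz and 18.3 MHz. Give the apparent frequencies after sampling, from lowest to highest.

fs/2 = 17.95 MHz.
128.8 MHz mod fs = 21.1 MHz.
21.1 MHz > fs/2 = 17.95 MHz, folds to fs − 21.1 MHz = 14.8 MHz.
161.2 MHz mod fs = 17.6 MHz.
17.6 MHz ≤ fs/2 = 17.95 MHz, appears at 17.6 MHz.
1.1 MHz ≤ fs/2 = 17.95 MHz, passes unchanged.
29.9 MHz > fs/2 = 17.95 MHz, folds to fs − 29.9 MHz = 6 MHz.
18.3 MHz > fs/2 = 17.95 MHz, folds to fs − 18.3 MHz = 17.6 MHz.
Distinct values: {1.1 MHz, 6 MHz, 14.8 MHz, 17.6 MHz}.

1.1 MHz, 6 MHz, 14.8 MHz, 17.6 MHz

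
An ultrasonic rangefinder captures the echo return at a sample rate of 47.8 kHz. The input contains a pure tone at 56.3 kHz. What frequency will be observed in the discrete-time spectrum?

8.5 kHz

56.3 kHz mod fs = 8.5 kHz.
8.5 kHz ≤ fs/2 = 23.9 kHz, appears at 8.5 kHz.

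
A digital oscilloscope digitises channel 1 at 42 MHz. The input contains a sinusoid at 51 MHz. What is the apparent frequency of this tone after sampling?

51 MHz mod fs = 9 MHz.
9 MHz ≤ fs/2 = 21 MHz, appears at 9 MHz.

9 MHz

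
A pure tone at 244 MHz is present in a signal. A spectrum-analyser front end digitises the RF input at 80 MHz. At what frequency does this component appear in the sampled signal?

4 MHz

244 MHz mod fs = 4 MHz.
4 MHz ≤ fs/2 = 40 MHz, appears at 4 MHz.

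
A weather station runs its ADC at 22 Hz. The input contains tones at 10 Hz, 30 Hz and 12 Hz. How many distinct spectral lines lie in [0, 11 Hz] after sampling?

fs/2 = 11 Hz.
10 Hz ≤ fs/2 = 11 Hz, passes unchanged.
30 Hz mod fs = 8 Hz.
8 Hz ≤ fs/2 = 11 Hz, appears at 8 Hz.
12 Hz > fs/2 = 11 Hz, folds to fs − 12 Hz = 10 Hz.
Distinct values: {8 Hz, 10 Hz} → 2.

2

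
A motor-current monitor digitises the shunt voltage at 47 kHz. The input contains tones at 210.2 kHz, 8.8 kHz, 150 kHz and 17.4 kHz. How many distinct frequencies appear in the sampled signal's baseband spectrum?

fs/2 = 23.5 kHz.
210.2 kHz mod fs = 22.2 kHz.
22.2 kHz ≤ fs/2 = 23.5 kHz, appears at 22.2 kHz.
8.8 kHz ≤ fs/2 = 23.5 kHz, passes unchanged.
150 kHz mod fs = 9 kHz.
9 kHz ≤ fs/2 = 23.5 kHz, appears at 9 kHz.
17.4 kHz ≤ fs/2 = 23.5 kHz, passes unchanged.
Distinct values: {8.8 kHz, 9 kHz, 17.4 kHz, 22.2 kHz} → 4.

4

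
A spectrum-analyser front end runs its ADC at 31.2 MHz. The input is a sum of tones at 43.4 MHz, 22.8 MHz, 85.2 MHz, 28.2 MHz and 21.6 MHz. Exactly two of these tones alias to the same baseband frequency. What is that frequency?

8.4 MHz

fs/2 = 15.6 MHz.
43.4 MHz mod fs = 12.2 MHz.
12.2 MHz ≤ fs/2 = 15.6 MHz, appears at 12.2 MHz.
22.8 MHz > fs/2 = 15.6 MHz, folds to fs − 22.8 MHz = 8.4 MHz.
85.2 MHz mod fs = 22.8 MHz.
22.8 MHz > fs/2 = 15.6 MHz, folds to fs − 22.8 MHz = 8.4 MHz.
28.2 MHz > fs/2 = 15.6 MHz, folds to fs − 28.2 MHz = 3 MHz.
21.6 MHz > fs/2 = 15.6 MHz, folds to fs − 21.6 MHz = 9.6 MHz.
22.8 MHz and 85.2 MHz both map to 8.4 MHz.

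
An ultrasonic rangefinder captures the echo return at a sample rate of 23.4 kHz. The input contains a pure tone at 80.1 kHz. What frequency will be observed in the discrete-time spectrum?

9.9 kHz

80.1 kHz mod fs = 9.9 kHz.
9.9 kHz ≤ fs/2 = 11.7 kHz, appears at 9.9 kHz.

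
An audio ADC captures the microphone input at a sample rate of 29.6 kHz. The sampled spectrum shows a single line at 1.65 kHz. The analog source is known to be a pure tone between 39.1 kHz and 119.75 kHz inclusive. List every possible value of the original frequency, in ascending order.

Frequencies that alias to 1.65 kHz are k·fs ± 1.65 kHz for integer k ≥ 0.
k=0: 1.65 kHz.
k=1: 27.95 kHz, 31.25 kHz.
k=2: 57.55 kHz, 60.85 kHz.
k=3: 87.15 kHz, 90.45 kHz.
k=4: 116.75 kHz, 120.05 kHz.
k=5: 146.35 kHz, 149.65 kHz.
Within [39.1 kHz, 119.75 kHz]: 57.55 kHz, 60.85 kHz, 87.15 kHz, 90.45 kHz, 116.75 kHz.

57.55 kHz, 60.85 kHz, 87.15 kHz, 90.45 kHz, 116.75 kHz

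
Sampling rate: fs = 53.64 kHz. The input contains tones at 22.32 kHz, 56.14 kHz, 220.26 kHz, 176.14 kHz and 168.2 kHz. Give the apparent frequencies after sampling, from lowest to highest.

2.5 kHz, 5.7 kHz, 7.28 kHz, 15.22 kHz, 22.32 kHz

fs/2 = 26.82 kHz.
22.32 kHz ≤ fs/2 = 26.82 kHz, passes unchanged.
56.14 kHz mod fs = 2.5 kHz.
2.5 kHz ≤ fs/2 = 26.82 kHz, appears at 2.5 kHz.
220.26 kHz mod fs = 5.7 kHz.
5.7 kHz ≤ fs/2 = 26.82 kHz, appears at 5.7 kHz.
176.14 kHz mod fs = 15.22 kHz.
15.22 kHz ≤ fs/2 = 26.82 kHz, appears at 15.22 kHz.
168.2 kHz mod fs = 7.28 kHz.
7.28 kHz ≤ fs/2 = 26.82 kHz, appears at 7.28 kHz.
Distinct values: {2.5 kHz, 5.7 kHz, 7.28 kHz, 15.22 kHz, 22.32 kHz}.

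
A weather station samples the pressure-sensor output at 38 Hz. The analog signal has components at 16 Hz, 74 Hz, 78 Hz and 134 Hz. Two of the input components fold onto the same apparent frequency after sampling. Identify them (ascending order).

74 Hz, 78 Hz

fs/2 = 19 Hz.
16 Hz ≤ fs/2 = 19 Hz, passes unchanged.
74 Hz mod fs = 36 Hz.
36 Hz > fs/2 = 19 Hz, folds to fs − 36 Hz = 2 Hz.
78 Hz mod fs = 2 Hz.
2 Hz ≤ fs/2 = 19 Hz, appears at 2 Hz.
134 Hz mod fs = 20 Hz.
20 Hz > fs/2 = 19 Hz, folds to fs − 20 Hz = 18 Hz.
74 Hz and 78 Hz both map to 2 Hz.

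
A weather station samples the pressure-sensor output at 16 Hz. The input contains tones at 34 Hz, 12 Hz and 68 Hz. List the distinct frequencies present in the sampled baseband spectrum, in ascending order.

2 Hz, 4 Hz

fs/2 = 8 Hz.
34 Hz mod fs = 2 Hz.
2 Hz ≤ fs/2 = 8 Hz, appears at 2 Hz.
12 Hz > fs/2 = 8 Hz, folds to fs − 12 Hz = 4 Hz.
68 Hz mod fs = 4 Hz.
4 Hz ≤ fs/2 = 8 Hz, appears at 4 Hz.
Distinct values: {2 Hz, 4 Hz}.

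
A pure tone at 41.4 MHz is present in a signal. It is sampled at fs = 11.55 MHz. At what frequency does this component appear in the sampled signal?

4.8 MHz

41.4 MHz mod fs = 6.75 MHz.
6.75 MHz > fs/2 = 5.775 MHz, folds to fs − 6.75 MHz = 4.8 MHz.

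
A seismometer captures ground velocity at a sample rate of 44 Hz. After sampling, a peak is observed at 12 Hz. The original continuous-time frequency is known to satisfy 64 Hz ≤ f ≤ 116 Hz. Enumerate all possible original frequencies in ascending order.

Frequencies that alias to 12 Hz are k·fs ± 12 Hz for integer k ≥ 0.
k=0: 12 Hz.
k=1: 32 Hz, 56 Hz.
k=2: 76 Hz, 100 Hz.
k=3: 120 Hz, 144 Hz.
Within [64 Hz, 116 Hz]: 76 Hz, 100 Hz.

76 Hz, 100 Hz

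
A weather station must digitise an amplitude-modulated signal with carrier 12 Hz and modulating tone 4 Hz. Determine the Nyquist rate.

32 Hz

AM sidebands sit at fc ± fm = 8 Hz and 16 Hz.
Highest-frequency component: 16 Hz.
Nyquist rate = 2 × 16 Hz = 32 Hz.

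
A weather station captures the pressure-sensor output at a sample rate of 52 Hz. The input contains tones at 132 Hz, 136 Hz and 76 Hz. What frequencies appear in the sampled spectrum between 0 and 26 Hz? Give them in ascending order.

20 Hz, 24 Hz

fs/2 = 26 Hz.
132 Hz mod fs = 28 Hz.
28 Hz > fs/2 = 26 Hz, folds to fs − 28 Hz = 24 Hz.
136 Hz mod fs = 32 Hz.
32 Hz > fs/2 = 26 Hz, folds to fs − 32 Hz = 20 Hz.
76 Hz mod fs = 24 Hz.
24 Hz ≤ fs/2 = 26 Hz, appears at 24 Hz.
Distinct values: {20 Hz, 24 Hz}.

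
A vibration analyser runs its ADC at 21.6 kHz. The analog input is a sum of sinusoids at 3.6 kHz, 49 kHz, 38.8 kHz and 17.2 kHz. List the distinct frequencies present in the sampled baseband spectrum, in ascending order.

3.6 kHz, 4.4 kHz, 5.8 kHz

fs/2 = 10.8 kHz.
3.6 kHz ≤ fs/2 = 10.8 kHz, passes unchanged.
49 kHz mod fs = 5.8 kHz.
5.8 kHz ≤ fs/2 = 10.8 kHz, appears at 5.8 kHz.
38.8 kHz mod fs = 17.2 kHz.
17.2 kHz > fs/2 = 10.8 kHz, folds to fs − 17.2 kHz = 4.4 kHz.
17.2 kHz > fs/2 = 10.8 kHz, folds to fs − 17.2 kHz = 4.4 kHz.
Distinct values: {3.6 kHz, 4.4 kHz, 5.8 kHz}.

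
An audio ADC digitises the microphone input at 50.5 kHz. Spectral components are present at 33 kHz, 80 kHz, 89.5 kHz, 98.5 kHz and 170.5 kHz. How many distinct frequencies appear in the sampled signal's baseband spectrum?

5

fs/2 = 25.25 kHz.
33 kHz > fs/2 = 25.25 kHz, folds to fs − 33 kHz = 17.5 kHz.
80 kHz mod fs = 29.5 kHz.
29.5 kHz > fs/2 = 25.25 kHz, folds to fs − 29.5 kHz = 21 kHz.
89.5 kHz mod fs = 39 kHz.
39 kHz > fs/2 = 25.25 kHz, folds to fs − 39 kHz = 11.5 kHz.
98.5 kHz mod fs = 48 kHz.
48 kHz > fs/2 = 25.25 kHz, folds to fs − 48 kHz = 2.5 kHz.
170.5 kHz mod fs = 19 kHz.
19 kHz ≤ fs/2 = 25.25 kHz, appears at 19 kHz.
Distinct values: {2.5 kHz, 11.5 kHz, 17.5 kHz, 19 kHz, 21 kHz} → 5.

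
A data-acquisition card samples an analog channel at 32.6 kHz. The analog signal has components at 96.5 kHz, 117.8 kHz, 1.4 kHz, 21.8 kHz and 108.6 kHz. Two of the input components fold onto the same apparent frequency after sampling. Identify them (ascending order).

fs/2 = 16.3 kHz.
96.5 kHz mod fs = 31.3 kHz.
31.3 kHz > fs/2 = 16.3 kHz, folds to fs − 31.3 kHz = 1.3 kHz.
117.8 kHz mod fs = 20 kHz.
20 kHz > fs/2 = 16.3 kHz, folds to fs − 20 kHz = 12.6 kHz.
1.4 kHz ≤ fs/2 = 16.3 kHz, passes unchanged.
21.8 kHz > fs/2 = 16.3 kHz, folds to fs − 21.8 kHz = 10.8 kHz.
108.6 kHz mod fs = 10.8 kHz.
10.8 kHz ≤ fs/2 = 16.3 kHz, appears at 10.8 kHz.
21.8 kHz and 108.6 kHz both map to 10.8 kHz.

21.8 kHz, 108.6 kHz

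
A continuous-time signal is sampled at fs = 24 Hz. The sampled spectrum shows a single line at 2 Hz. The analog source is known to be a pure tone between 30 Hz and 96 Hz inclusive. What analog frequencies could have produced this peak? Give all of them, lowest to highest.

46 Hz, 50 Hz, 70 Hz, 74 Hz, 94 Hz

Frequencies that alias to 2 Hz are k·fs ± 2 Hz for integer k ≥ 0.
k=0: 2 Hz.
k=1: 22 Hz, 26 Hz.
k=2: 46 Hz, 50 Hz.
k=3: 70 Hz, 74 Hz.
k=4: 94 Hz, 98 Hz.
k=5: 118 Hz, 122 Hz.
Within [30 Hz, 96 Hz]: 46 Hz, 50 Hz, 70 Hz, 74 Hz, 94 Hz.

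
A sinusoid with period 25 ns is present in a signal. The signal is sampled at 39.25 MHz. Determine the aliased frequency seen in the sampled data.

T = 25 ns → f = 1/T = 40 MHz.
40 MHz mod fs = 0.75 MHz.
0.75 MHz ≤ fs/2 = 19.625 MHz, appears at 0.75 MHz.

0.75 MHz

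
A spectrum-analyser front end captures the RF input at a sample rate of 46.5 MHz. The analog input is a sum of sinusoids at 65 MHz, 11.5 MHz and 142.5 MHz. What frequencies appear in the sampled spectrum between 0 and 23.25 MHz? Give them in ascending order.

3 MHz, 11.5 MHz, 18.5 MHz

fs/2 = 23.25 MHz.
65 MHz mod fs = 18.5 MHz.
18.5 MHz ≤ fs/2 = 23.25 MHz, appears at 18.5 MHz.
11.5 MHz ≤ fs/2 = 23.25 MHz, passes unchanged.
142.5 MHz mod fs = 3 MHz.
3 MHz ≤ fs/2 = 23.25 MHz, appears at 3 MHz.
Distinct values: {3 MHz, 11.5 MHz, 18.5 MHz}.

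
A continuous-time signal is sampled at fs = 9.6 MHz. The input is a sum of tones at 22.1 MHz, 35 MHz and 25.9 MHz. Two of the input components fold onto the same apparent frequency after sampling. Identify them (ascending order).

fs/2 = 4.8 MHz.
22.1 MHz mod fs = 2.9 MHz.
2.9 MHz ≤ fs/2 = 4.8 MHz, appears at 2.9 MHz.
35 MHz mod fs = 6.2 MHz.
6.2 MHz > fs/2 = 4.8 MHz, folds to fs − 6.2 MHz = 3.4 MHz.
25.9 MHz mod fs = 6.7 MHz.
6.7 MHz > fs/2 = 4.8 MHz, folds to fs − 6.7 MHz = 2.9 MHz.
22.1 MHz and 25.9 MHz both map to 2.9 MHz.

22.1 MHz, 25.9 MHz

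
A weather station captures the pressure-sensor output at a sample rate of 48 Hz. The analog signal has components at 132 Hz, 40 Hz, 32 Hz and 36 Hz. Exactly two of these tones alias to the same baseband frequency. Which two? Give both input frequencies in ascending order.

36 Hz, 132 Hz

fs/2 = 24 Hz.
132 Hz mod fs = 36 Hz.
36 Hz > fs/2 = 24 Hz, folds to fs − 36 Hz = 12 Hz.
40 Hz > fs/2 = 24 Hz, folds to fs − 40 Hz = 8 Hz.
32 Hz > fs/2 = 24 Hz, folds to fs − 32 Hz = 16 Hz.
36 Hz > fs/2 = 24 Hz, folds to fs − 36 Hz = 12 Hz.
36 Hz and 132 Hz both map to 12 Hz.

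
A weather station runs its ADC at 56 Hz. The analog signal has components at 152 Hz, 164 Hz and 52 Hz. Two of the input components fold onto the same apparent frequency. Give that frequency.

4 Hz

fs/2 = 28 Hz.
152 Hz mod fs = 40 Hz.
40 Hz > fs/2 = 28 Hz, folds to fs − 40 Hz = 16 Hz.
164 Hz mod fs = 52 Hz.
52 Hz > fs/2 = 28 Hz, folds to fs − 52 Hz = 4 Hz.
52 Hz > fs/2 = 28 Hz, folds to fs − 52 Hz = 4 Hz.
52 Hz and 164 Hz both map to 4 Hz.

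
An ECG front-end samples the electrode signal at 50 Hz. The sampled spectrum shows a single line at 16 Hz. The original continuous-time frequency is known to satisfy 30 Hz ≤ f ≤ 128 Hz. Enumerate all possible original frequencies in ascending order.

Frequencies that alias to 16 Hz are k·fs ± 16 Hz for integer k ≥ 0.
k=0: 16 Hz.
k=1: 34 Hz, 66 Hz.
k=2: 84 Hz, 116 Hz.
k=3: 134 Hz, 166 Hz.
Within [30 Hz, 128 Hz]: 34 Hz, 66 Hz, 84 Hz, 116 Hz.

34 Hz, 66 Hz, 84 Hz, 116 Hz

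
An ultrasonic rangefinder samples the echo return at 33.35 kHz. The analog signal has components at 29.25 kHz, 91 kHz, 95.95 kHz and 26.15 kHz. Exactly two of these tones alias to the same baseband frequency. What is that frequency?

4.1 kHz

fs/2 = 16.675 kHz.
29.25 kHz > fs/2 = 16.675 kHz, folds to fs − 29.25 kHz = 4.1 kHz.
91 kHz mod fs = 24.3 kHz.
24.3 kHz > fs/2 = 16.675 kHz, folds to fs − 24.3 kHz = 9.05 kHz.
95.95 kHz mod fs = 29.25 kHz.
29.25 kHz > fs/2 = 16.675 kHz, folds to fs − 29.25 kHz = 4.1 kHz.
26.15 kHz > fs/2 = 16.675 kHz, folds to fs − 26.15 kHz = 7.2 kHz.
29.25 kHz and 95.95 kHz both map to 4.1 kHz.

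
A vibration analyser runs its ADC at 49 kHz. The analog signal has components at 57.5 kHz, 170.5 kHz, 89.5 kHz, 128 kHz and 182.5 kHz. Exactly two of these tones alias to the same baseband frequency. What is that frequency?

8.5 kHz

fs/2 = 24.5 kHz.
57.5 kHz mod fs = 8.5 kHz.
8.5 kHz ≤ fs/2 = 24.5 kHz, appears at 8.5 kHz.
170.5 kHz mod fs = 23.5 kHz.
23.5 kHz ≤ fs/2 = 24.5 kHz, appears at 23.5 kHz.
89.5 kHz mod fs = 40.5 kHz.
40.5 kHz > fs/2 = 24.5 kHz, folds to fs − 40.5 kHz = 8.5 kHz.
128 kHz mod fs = 30 kHz.
30 kHz > fs/2 = 24.5 kHz, folds to fs − 30 kHz = 19 kHz.
182.5 kHz mod fs = 35.5 kHz.
35.5 kHz > fs/2 = 24.5 kHz, folds to fs − 35.5 kHz = 13.5 kHz.
57.5 kHz and 89.5 kHz both map to 8.5 kHz.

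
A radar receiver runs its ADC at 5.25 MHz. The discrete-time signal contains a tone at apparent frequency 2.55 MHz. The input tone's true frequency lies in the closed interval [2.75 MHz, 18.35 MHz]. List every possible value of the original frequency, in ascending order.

7.8 MHz, 7.95 MHz, 13.05 MHz, 13.2 MHz, 18.3 MHz

Frequencies that alias to 2.55 MHz are k·fs ± 2.55 MHz for integer k ≥ 0.
k=0: 2.55 MHz.
k=1: 2.7 MHz, 7.8 MHz.
k=2: 7.95 MHz, 13.05 MHz.
k=3: 13.2 MHz, 18.3 MHz.
k=4: 18.45 MHz, 23.55 MHz.
Within [2.75 MHz, 18.35 MHz]: 7.8 MHz, 7.95 MHz, 13.05 MHz, 13.2 MHz, 18.3 MHz.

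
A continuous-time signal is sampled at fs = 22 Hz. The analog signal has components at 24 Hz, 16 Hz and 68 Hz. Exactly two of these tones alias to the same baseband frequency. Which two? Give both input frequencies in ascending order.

24 Hz, 68 Hz

fs/2 = 11 Hz.
24 Hz mod fs = 2 Hz.
2 Hz ≤ fs/2 = 11 Hz, appears at 2 Hz.
16 Hz > fs/2 = 11 Hz, folds to fs − 16 Hz = 6 Hz.
68 Hz mod fs = 2 Hz.
2 Hz ≤ fs/2 = 11 Hz, appears at 2 Hz.
24 Hz and 68 Hz both map to 2 Hz.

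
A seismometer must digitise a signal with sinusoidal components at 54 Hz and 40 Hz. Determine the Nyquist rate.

108 Hz

Highest-frequency component: 54 Hz.
Nyquist rate = 2 × 54 Hz = 108 Hz.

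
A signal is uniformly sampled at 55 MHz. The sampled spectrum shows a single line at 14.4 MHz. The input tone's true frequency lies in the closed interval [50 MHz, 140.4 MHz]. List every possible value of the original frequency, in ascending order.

69.4 MHz, 95.6 MHz, 124.4 MHz

Frequencies that alias to 14.4 MHz are k·fs ± 14.4 MHz for integer k ≥ 0.
k=0: 14.4 MHz.
k=1: 40.6 MHz, 69.4 MHz.
k=2: 95.6 MHz, 124.4 MHz.
k=3: 150.6 MHz, 179.4 MHz.
Within [50 MHz, 140.4 MHz]: 69.4 MHz, 95.6 MHz, 124.4 MHz.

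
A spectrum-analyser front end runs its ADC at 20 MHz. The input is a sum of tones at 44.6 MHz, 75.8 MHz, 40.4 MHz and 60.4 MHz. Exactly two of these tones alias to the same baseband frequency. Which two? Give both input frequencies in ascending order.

fs/2 = 10 MHz.
44.6 MHz mod fs = 4.6 MHz.
4.6 MHz ≤ fs/2 = 10 MHz, appears at 4.6 MHz.
75.8 MHz mod fs = 15.8 MHz.
15.8 MHz > fs/2 = 10 MHz, folds to fs − 15.8 MHz = 4.2 MHz.
40.4 MHz mod fs = 0.4 MHz.
0.4 MHz ≤ fs/2 = 10 MHz, appears at 0.4 MHz.
60.4 MHz mod fs = 0.4 MHz.
0.4 MHz ≤ fs/2 = 10 MHz, appears at 0.4 MHz.
40.4 MHz and 60.4 MHz both map to 0.4 MHz.

40.4 MHz, 60.4 MHz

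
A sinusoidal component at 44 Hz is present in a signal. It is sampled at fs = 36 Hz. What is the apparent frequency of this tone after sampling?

44 Hz mod fs = 8 Hz.
8 Hz ≤ fs/2 = 18 Hz, appears at 8 Hz.

8 Hz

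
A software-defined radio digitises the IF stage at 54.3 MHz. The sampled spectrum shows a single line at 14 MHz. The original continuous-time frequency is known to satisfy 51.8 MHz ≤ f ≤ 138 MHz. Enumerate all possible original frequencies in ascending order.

68.3 MHz, 94.6 MHz, 122.6 MHz

Frequencies that alias to 14 MHz are k·fs ± 14 MHz for integer k ≥ 0.
k=0: 14 MHz.
k=1: 40.3 MHz, 68.3 MHz.
k=2: 94.6 MHz, 122.6 MHz.
k=3: 148.9 MHz, 176.9 MHz.
Within [51.8 MHz, 138 MHz]: 68.3 MHz, 94.6 MHz, 122.6 MHz.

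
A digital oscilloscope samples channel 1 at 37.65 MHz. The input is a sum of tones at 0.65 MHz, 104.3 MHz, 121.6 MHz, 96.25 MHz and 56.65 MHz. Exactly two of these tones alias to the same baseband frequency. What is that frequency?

8.65 MHz

fs/2 = 18.825 MHz.
0.65 MHz ≤ fs/2 = 18.825 MHz, passes unchanged.
104.3 MHz mod fs = 29 MHz.
29 MHz > fs/2 = 18.825 MHz, folds to fs − 29 MHz = 8.65 MHz.
121.6 MHz mod fs = 8.65 MHz.
8.65 MHz ≤ fs/2 = 18.825 MHz, appears at 8.65 MHz.
96.25 MHz mod fs = 20.95 MHz.
20.95 MHz > fs/2 = 18.825 MHz, folds to fs − 20.95 MHz = 16.7 MHz.
56.65 MHz mod fs = 19 MHz.
19 MHz > fs/2 = 18.825 MHz, folds to fs − 19 MHz = 18.65 MHz.
104.3 MHz and 121.6 MHz both map to 8.65 MHz.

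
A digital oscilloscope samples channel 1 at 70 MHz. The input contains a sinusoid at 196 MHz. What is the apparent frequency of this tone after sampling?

14 MHz

196 MHz mod fs = 56 MHz.
56 MHz > fs/2 = 35 MHz, folds to fs − 56 MHz = 14 MHz.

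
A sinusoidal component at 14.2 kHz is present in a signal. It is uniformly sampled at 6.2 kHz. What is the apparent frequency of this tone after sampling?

1.8 kHz

14.2 kHz mod fs = 1.8 kHz.
1.8 kHz ≤ fs/2 = 3.1 kHz, appears at 1.8 kHz.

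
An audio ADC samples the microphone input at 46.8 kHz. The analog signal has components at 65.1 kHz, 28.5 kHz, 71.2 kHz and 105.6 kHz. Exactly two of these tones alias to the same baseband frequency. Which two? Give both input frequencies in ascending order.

fs/2 = 23.4 kHz.
65.1 kHz mod fs = 18.3 kHz.
18.3 kHz ≤ fs/2 = 23.4 kHz, appears at 18.3 kHz.
28.5 kHz > fs/2 = 23.4 kHz, folds to fs − 28.5 kHz = 18.3 kHz.
71.2 kHz mod fs = 24.4 kHz.
24.4 kHz > fs/2 = 23.4 kHz, folds to fs − 24.4 kHz = 22.4 kHz.
105.6 kHz mod fs = 12 kHz.
12 kHz ≤ fs/2 = 23.4 kHz, appears at 12 kHz.
28.5 kHz and 65.1 kHz both map to 18.3 kHz.

28.5 kHz, 65.1 kHz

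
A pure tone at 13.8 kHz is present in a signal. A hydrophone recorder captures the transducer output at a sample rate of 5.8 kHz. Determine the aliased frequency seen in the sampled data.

2.2 kHz

13.8 kHz mod fs = 2.2 kHz.
2.2 kHz ≤ fs/2 = 2.9 kHz, appears at 2.2 kHz.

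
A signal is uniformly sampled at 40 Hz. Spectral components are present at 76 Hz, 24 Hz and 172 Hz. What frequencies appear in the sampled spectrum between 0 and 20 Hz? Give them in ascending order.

4 Hz, 12 Hz, 16 Hz

fs/2 = 20 Hz.
76 Hz mod fs = 36 Hz.
36 Hz > fs/2 = 20 Hz, folds to fs − 36 Hz = 4 Hz.
24 Hz > fs/2 = 20 Hz, folds to fs − 24 Hz = 16 Hz.
172 Hz mod fs = 12 Hz.
12 Hz ≤ fs/2 = 20 Hz, appears at 12 Hz.
Distinct values: {4 Hz, 12 Hz, 16 Hz}.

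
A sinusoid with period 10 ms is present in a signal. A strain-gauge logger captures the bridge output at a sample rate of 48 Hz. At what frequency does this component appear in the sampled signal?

T = 10 ms → f = 1/T = 100 Hz.
100 Hz mod fs = 4 Hz.
4 Hz ≤ fs/2 = 24 Hz, appears at 4 Hz.

4 Hz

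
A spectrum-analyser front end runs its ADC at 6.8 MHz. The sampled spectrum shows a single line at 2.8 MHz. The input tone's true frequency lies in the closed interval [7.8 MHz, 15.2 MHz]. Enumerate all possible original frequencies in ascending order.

Frequencies that alias to 2.8 MHz are k·fs ± 2.8 MHz for integer k ≥ 0.
k=0: 2.8 MHz.
k=1: 4 MHz, 9.6 MHz.
k=2: 10.8 MHz, 16.4 MHz.
k=3: 17.6 MHz, 23.2 MHz.
Within [7.8 MHz, 15.2 MHz]: 9.6 MHz, 10.8 MHz.

9.6 MHz, 10.8 MHz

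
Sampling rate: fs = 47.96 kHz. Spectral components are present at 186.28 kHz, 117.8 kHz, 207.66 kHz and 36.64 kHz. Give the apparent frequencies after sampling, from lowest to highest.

5.56 kHz, 11.32 kHz, 15.82 kHz, 21.88 kHz

fs/2 = 23.98 kHz.
186.28 kHz mod fs = 42.4 kHz.
42.4 kHz > fs/2 = 23.98 kHz, folds to fs − 42.4 kHz = 5.56 kHz.
117.8 kHz mod fs = 21.88 kHz.
21.88 kHz ≤ fs/2 = 23.98 kHz, appears at 21.88 kHz.
207.66 kHz mod fs = 15.82 kHz.
15.82 kHz ≤ fs/2 = 23.98 kHz, appears at 15.82 kHz.
36.64 kHz > fs/2 = 23.98 kHz, folds to fs − 36.64 kHz = 11.32 kHz.
Distinct values: {5.56 kHz, 11.32 kHz, 15.82 kHz, 21.88 kHz}.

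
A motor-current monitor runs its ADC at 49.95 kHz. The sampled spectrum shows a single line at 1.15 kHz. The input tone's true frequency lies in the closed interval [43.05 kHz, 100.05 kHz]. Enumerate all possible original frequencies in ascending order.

48.8 kHz, 51.1 kHz, 98.75 kHz

Frequencies that alias to 1.15 kHz are k·fs ± 1.15 kHz for integer k ≥ 0.
k=0: 1.15 kHz.
k=1: 48.8 kHz, 51.1 kHz.
k=2: 98.75 kHz, 101.05 kHz.
k=3: 148.7 kHz, 151 kHz.
Within [43.05 kHz, 100.05 kHz]: 48.8 kHz, 51.1 kHz, 98.75 kHz.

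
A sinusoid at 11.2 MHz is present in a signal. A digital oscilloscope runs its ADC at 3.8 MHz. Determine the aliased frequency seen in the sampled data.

0.2 MHz

11.2 MHz mod fs = 3.6 MHz.
3.6 MHz > fs/2 = 1.9 MHz, folds to fs − 3.6 MHz = 0.2 MHz.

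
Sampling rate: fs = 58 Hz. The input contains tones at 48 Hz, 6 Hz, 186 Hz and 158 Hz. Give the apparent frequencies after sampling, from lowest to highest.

fs/2 = 29 Hz.
48 Hz > fs/2 = 29 Hz, folds to fs − 48 Hz = 10 Hz.
6 Hz ≤ fs/2 = 29 Hz, passes unchanged.
186 Hz mod fs = 12 Hz.
12 Hz ≤ fs/2 = 29 Hz, appears at 12 Hz.
158 Hz mod fs = 42 Hz.
42 Hz > fs/2 = 29 Hz, folds to fs − 42 Hz = 16 Hz.
Distinct values: {6 Hz, 10 Hz, 12 Hz, 16 Hz}.

6 Hz, 10 Hz, 12 Hz, 16 Hz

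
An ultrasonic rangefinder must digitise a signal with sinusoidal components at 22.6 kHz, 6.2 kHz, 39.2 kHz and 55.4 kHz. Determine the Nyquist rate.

110.8 kHz

Highest-frequency component: 55.4 kHz.
Nyquist rate = 2 × 55.4 kHz = 110.8 kHz.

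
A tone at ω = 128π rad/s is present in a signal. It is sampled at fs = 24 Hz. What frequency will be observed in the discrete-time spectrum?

8 Hz

ω = 128π rad/s → f = ω/(2π) = 64 Hz.
64 Hz mod fs = 16 Hz.
16 Hz > fs/2 = 12 Hz, folds to fs − 16 Hz = 8 Hz.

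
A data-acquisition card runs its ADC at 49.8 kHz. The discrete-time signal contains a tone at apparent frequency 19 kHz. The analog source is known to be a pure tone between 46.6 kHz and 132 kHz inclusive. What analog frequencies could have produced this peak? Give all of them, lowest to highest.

68.8 kHz, 80.6 kHz, 118.6 kHz, 130.4 kHz

Frequencies that alias to 19 kHz are k·fs ± 19 kHz for integer k ≥ 0.
k=0: 19 kHz.
k=1: 30.8 kHz, 68.8 kHz.
k=2: 80.6 kHz, 118.6 kHz.
k=3: 130.4 kHz, 168.4 kHz.
k=4: 180.2 kHz, 218.2 kHz.
Within [46.6 kHz, 132 kHz]: 68.8 kHz, 80.6 kHz, 118.6 kHz, 130.4 kHz.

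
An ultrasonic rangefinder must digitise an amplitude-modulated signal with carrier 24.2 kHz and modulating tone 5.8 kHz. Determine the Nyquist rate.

60 kHz

AM sidebands sit at fc ± fm = 18.4 kHz and 30 kHz.
Highest-frequency component: 30 kHz.
Nyquist rate = 2 × 30 kHz = 60 kHz.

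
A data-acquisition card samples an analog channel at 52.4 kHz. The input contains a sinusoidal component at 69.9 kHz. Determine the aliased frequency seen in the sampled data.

69.9 kHz mod fs = 17.5 kHz.
17.5 kHz ≤ fs/2 = 26.2 kHz, appears at 17.5 kHz.

17.5 kHz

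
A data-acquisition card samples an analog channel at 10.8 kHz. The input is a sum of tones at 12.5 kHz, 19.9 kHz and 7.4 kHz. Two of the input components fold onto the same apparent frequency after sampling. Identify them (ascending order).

12.5 kHz, 19.9 kHz

fs/2 = 5.4 kHz.
12.5 kHz mod fs = 1.7 kHz.
1.7 kHz ≤ fs/2 = 5.4 kHz, appears at 1.7 kHz.
19.9 kHz mod fs = 9.1 kHz.
9.1 kHz > fs/2 = 5.4 kHz, folds to fs − 9.1 kHz = 1.7 kHz.
7.4 kHz > fs/2 = 5.4 kHz, folds to fs − 7.4 kHz = 3.4 kHz.
12.5 kHz and 19.9 kHz both map to 1.7 kHz.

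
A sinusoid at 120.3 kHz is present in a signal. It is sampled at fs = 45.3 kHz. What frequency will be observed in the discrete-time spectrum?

120.3 kHz mod fs = 29.7 kHz.
29.7 kHz > fs/2 = 22.65 kHz, folds to fs − 29.7 kHz = 15.6 kHz.

15.6 kHz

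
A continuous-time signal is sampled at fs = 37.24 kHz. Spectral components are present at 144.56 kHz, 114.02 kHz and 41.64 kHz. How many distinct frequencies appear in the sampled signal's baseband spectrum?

2

fs/2 = 18.62 kHz.
144.56 kHz mod fs = 32.84 kHz.
32.84 kHz > fs/2 = 18.62 kHz, folds to fs − 32.84 kHz = 4.4 kHz.
114.02 kHz mod fs = 2.3 kHz.
2.3 kHz ≤ fs/2 = 18.62 kHz, appears at 2.3 kHz.
41.64 kHz mod fs = 4.4 kHz.
4.4 kHz ≤ fs/2 = 18.62 kHz, appears at 4.4 kHz.
Distinct values: {2.3 kHz, 4.4 kHz} → 2.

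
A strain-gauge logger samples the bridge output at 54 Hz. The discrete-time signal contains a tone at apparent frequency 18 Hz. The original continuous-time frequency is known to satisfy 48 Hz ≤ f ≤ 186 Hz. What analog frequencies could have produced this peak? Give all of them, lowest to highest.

72 Hz, 90 Hz, 126 Hz, 144 Hz, 180 Hz

Frequencies that alias to 18 Hz are k·fs ± 18 Hz for integer k ≥ 0.
k=0: 18 Hz.
k=1: 36 Hz, 72 Hz.
k=2: 90 Hz, 126 Hz.
k=3: 144 Hz, 180 Hz.
k=4: 198 Hz, 234 Hz.
Within [48 Hz, 186 Hz]: 72 Hz, 90 Hz, 126 Hz, 144 Hz, 180 Hz.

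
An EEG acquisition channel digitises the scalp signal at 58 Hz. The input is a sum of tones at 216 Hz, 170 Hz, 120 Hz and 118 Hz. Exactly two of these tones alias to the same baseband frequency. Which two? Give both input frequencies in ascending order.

120 Hz, 170 Hz

fs/2 = 29 Hz.
216 Hz mod fs = 42 Hz.
42 Hz > fs/2 = 29 Hz, folds to fs − 42 Hz = 16 Hz.
170 Hz mod fs = 54 Hz.
54 Hz > fs/2 = 29 Hz, folds to fs − 54 Hz = 4 Hz.
120 Hz mod fs = 4 Hz.
4 Hz ≤ fs/2 = 29 Hz, appears at 4 Hz.
118 Hz mod fs = 2 Hz.
2 Hz ≤ fs/2 = 29 Hz, appears at 2 Hz.
120 Hz and 170 Hz both map to 4 Hz.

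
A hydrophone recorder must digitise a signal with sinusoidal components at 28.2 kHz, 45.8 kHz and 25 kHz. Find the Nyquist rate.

91.6 kHz

Highest-frequency component: 45.8 kHz.
Nyquist rate = 2 × 45.8 kHz = 91.6 kHz.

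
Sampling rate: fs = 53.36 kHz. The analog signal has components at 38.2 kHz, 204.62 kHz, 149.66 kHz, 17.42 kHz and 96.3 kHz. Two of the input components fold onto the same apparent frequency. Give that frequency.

fs/2 = 26.68 kHz.
38.2 kHz > fs/2 = 26.68 kHz, folds to fs − 38.2 kHz = 15.16 kHz.
204.62 kHz mod fs = 44.54 kHz.
44.54 kHz > fs/2 = 26.68 kHz, folds to fs − 44.54 kHz = 8.82 kHz.
149.66 kHz mod fs = 42.94 kHz.
42.94 kHz > fs/2 = 26.68 kHz, folds to fs − 42.94 kHz = 10.42 kHz.
17.42 kHz ≤ fs/2 = 26.68 kHz, passes unchanged.
96.3 kHz mod fs = 42.94 kHz.
42.94 kHz > fs/2 = 26.68 kHz, folds to fs − 42.94 kHz = 10.42 kHz.
96.3 kHz and 149.66 kHz both map to 10.42 kHz.

10.42 kHz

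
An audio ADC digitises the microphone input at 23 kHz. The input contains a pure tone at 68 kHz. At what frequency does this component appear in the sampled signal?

68 kHz mod fs = 22 kHz.
22 kHz > fs/2 = 11.5 kHz, folds to fs − 22 kHz = 1 kHz.

1 kHz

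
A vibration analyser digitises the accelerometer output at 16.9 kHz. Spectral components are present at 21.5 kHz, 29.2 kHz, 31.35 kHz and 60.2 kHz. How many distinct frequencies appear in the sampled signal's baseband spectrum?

fs/2 = 8.45 kHz.
21.5 kHz mod fs = 4.6 kHz.
4.6 kHz ≤ fs/2 = 8.45 kHz, appears at 4.6 kHz.
29.2 kHz mod fs = 12.3 kHz.
12.3 kHz > fs/2 = 8.45 kHz, folds to fs − 12.3 kHz = 4.6 kHz.
31.35 kHz mod fs = 14.45 kHz.
14.45 kHz > fs/2 = 8.45 kHz, folds to fs − 14.45 kHz = 2.45 kHz.
60.2 kHz mod fs = 9.5 kHz.
9.5 kHz > fs/2 = 8.45 kHz, folds to fs − 9.5 kHz = 7.4 kHz.
Distinct values: {2.45 kHz, 4.6 kHz, 7.4 kHz} → 3.

3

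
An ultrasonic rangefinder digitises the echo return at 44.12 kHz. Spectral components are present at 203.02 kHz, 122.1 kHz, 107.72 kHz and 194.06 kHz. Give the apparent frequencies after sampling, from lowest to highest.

10.26 kHz, 17.58 kHz, 19.48 kHz

fs/2 = 22.06 kHz.
203.02 kHz mod fs = 26.54 kHz.
26.54 kHz > fs/2 = 22.06 kHz, folds to fs − 26.54 kHz = 17.58 kHz.
122.1 kHz mod fs = 33.86 kHz.
33.86 kHz > fs/2 = 22.06 kHz, folds to fs − 33.86 kHz = 10.26 kHz.
107.72 kHz mod fs = 19.48 kHz.
19.48 kHz ≤ fs/2 = 22.06 kHz, appears at 19.48 kHz.
194.06 kHz mod fs = 17.58 kHz.
17.58 kHz ≤ fs/2 = 22.06 kHz, appears at 17.58 kHz.
Distinct values: {10.26 kHz, 17.58 kHz, 19.48 kHz}.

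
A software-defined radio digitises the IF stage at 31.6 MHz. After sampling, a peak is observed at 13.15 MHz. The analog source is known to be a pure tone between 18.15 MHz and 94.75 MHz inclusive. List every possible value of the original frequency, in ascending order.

18.45 MHz, 44.75 MHz, 50.05 MHz, 76.35 MHz, 81.65 MHz

Frequencies that alias to 13.15 MHz are k·fs ± 13.15 MHz for integer k ≥ 0.
k=0: 13.15 MHz.
k=1: 18.45 MHz, 44.75 MHz.
k=2: 50.05 MHz, 76.35 MHz.
k=3: 81.65 MHz, 107.95 MHz.
k=4: 113.25 MHz, 139.55 MHz.
Within [18.15 MHz, 94.75 MHz]: 18.45 MHz, 44.75 MHz, 50.05 MHz, 76.35 MHz, 81.65 MHz.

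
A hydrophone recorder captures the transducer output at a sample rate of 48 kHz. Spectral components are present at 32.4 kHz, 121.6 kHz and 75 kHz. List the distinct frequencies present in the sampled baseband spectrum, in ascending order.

15.6 kHz, 21 kHz, 22.4 kHz

fs/2 = 24 kHz.
32.4 kHz > fs/2 = 24 kHz, folds to fs − 32.4 kHz = 15.6 kHz.
121.6 kHz mod fs = 25.6 kHz.
25.6 kHz > fs/2 = 24 kHz, folds to fs − 25.6 kHz = 22.4 kHz.
75 kHz mod fs = 27 kHz.
27 kHz > fs/2 = 24 kHz, folds to fs − 27 kHz = 21 kHz.
Distinct values: {15.6 kHz, 21 kHz, 22.4 kHz}.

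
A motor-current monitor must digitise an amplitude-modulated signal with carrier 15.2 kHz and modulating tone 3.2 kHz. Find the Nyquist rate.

AM sidebands sit at fc ± fm = 12 kHz and 18.4 kHz.
Highest-frequency component: 18.4 kHz.
Nyquist rate = 2 × 18.4 kHz = 36.8 kHz.

36.8 kHz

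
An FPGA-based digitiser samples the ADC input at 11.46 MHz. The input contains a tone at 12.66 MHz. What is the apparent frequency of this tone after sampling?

1.2 MHz

12.66 MHz mod fs = 1.2 MHz.
1.2 MHz ≤ fs/2 = 5.73 MHz, appears at 1.2 MHz.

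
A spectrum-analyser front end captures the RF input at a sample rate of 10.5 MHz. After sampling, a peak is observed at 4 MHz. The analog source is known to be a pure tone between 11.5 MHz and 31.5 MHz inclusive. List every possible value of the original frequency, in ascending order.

14.5 MHz, 17 MHz, 25 MHz, 27.5 MHz

Frequencies that alias to 4 MHz are k·fs ± 4 MHz for integer k ≥ 0.
k=0: 4 MHz.
k=1: 6.5 MHz, 14.5 MHz.
k=2: 17 MHz, 25 MHz.
k=3: 27.5 MHz, 35.5 MHz.
k=4: 38 MHz, 46 MHz.
Within [11.5 MHz, 31.5 MHz]: 14.5 MHz, 17 MHz, 25 MHz, 27.5 MHz.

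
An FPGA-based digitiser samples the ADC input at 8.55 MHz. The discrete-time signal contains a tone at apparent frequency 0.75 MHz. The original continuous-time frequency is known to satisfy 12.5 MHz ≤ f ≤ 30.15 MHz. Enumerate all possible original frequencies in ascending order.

16.35 MHz, 17.85 MHz, 24.9 MHz, 26.4 MHz

Frequencies that alias to 0.75 MHz are k·fs ± 0.75 MHz for integer k ≥ 0.
k=0: 0.75 MHz.
k=1: 7.8 MHz, 9.3 MHz.
k=2: 16.35 MHz, 17.85 MHz.
k=3: 24.9 MHz, 26.4 MHz.
k=4: 33.45 MHz, 34.95 MHz.
Within [12.5 MHz, 30.15 MHz]: 16.35 MHz, 17.85 MHz, 24.9 MHz, 26.4 MHz.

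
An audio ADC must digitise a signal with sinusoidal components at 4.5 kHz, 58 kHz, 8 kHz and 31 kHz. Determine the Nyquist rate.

Highest-frequency component: 58 kHz.
Nyquist rate = 2 × 58 kHz = 116 kHz.

116 kHz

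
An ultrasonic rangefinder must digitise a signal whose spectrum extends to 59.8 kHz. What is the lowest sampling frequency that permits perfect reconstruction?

Nyquist rate = 2 × 59.8 kHz = 119.6 kHz.

119.6 kHz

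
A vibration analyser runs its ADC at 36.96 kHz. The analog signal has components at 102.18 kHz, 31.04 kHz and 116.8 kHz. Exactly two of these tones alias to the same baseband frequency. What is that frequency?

fs/2 = 18.48 kHz.
102.18 kHz mod fs = 28.26 kHz.
28.26 kHz > fs/2 = 18.48 kHz, folds to fs − 28.26 kHz = 8.7 kHz.
31.04 kHz > fs/2 = 18.48 kHz, folds to fs − 31.04 kHz = 5.92 kHz.
116.8 kHz mod fs = 5.92 kHz.
5.92 kHz ≤ fs/2 = 18.48 kHz, appears at 5.92 kHz.
31.04 kHz and 116.8 kHz both map to 5.92 kHz.

5.92 kHz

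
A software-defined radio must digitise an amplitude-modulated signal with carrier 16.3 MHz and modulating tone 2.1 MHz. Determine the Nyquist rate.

AM sidebands sit at fc ± fm = 14.2 MHz and 18.4 MHz.
Highest-frequency component: 18.4 MHz.
Nyquist rate = 2 × 18.4 MHz = 36.8 MHz.

36.8 MHz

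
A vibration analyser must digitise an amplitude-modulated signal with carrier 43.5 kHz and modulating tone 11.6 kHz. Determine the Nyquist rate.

110.2 kHz

AM sidebands sit at fc ± fm = 31.9 kHz and 55.1 kHz.
Highest-frequency component: 55.1 kHz.
Nyquist rate = 2 × 55.1 kHz = 110.2 kHz.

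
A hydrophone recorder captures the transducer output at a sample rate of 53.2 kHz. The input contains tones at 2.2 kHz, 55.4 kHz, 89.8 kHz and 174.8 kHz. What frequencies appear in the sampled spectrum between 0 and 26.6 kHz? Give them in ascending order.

fs/2 = 26.6 kHz.
2.2 kHz ≤ fs/2 = 26.6 kHz, passes unchanged.
55.4 kHz mod fs = 2.2 kHz.
2.2 kHz ≤ fs/2 = 26.6 kHz, appears at 2.2 kHz.
89.8 kHz mod fs = 36.6 kHz.
36.6 kHz > fs/2 = 26.6 kHz, folds to fs − 36.6 kHz = 16.6 kHz.
174.8 kHz mod fs = 15.2 kHz.
15.2 kHz ≤ fs/2 = 26.6 kHz, appears at 15.2 kHz.
Distinct values: {2.2 kHz, 15.2 kHz, 16.6 kHz}.

2.2 kHz, 15.2 kHz, 16.6 kHz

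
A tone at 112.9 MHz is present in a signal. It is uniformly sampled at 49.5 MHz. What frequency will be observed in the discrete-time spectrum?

112.9 MHz mod fs = 13.9 MHz.
13.9 MHz ≤ fs/2 = 24.75 MHz, appears at 13.9 MHz.

13.9 MHz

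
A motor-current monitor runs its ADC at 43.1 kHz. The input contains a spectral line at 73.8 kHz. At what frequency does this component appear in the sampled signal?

73.8 kHz mod fs = 30.7 kHz.
30.7 kHz > fs/2 = 21.55 kHz, folds to fs − 30.7 kHz = 12.4 kHz.

12.4 kHz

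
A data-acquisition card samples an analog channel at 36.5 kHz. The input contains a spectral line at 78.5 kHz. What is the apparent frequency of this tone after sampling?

5.5 kHz

78.5 kHz mod fs = 5.5 kHz.
5.5 kHz ≤ fs/2 = 18.25 kHz, appears at 5.5 kHz.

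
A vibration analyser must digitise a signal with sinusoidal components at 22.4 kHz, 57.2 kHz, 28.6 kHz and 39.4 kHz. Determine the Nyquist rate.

Highest-frequency component: 57.2 kHz.
Nyquist rate = 2 × 57.2 kHz = 114.4 kHz.

114.4 kHz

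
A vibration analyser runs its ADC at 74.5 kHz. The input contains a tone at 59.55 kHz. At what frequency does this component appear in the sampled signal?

14.95 kHz

59.55 kHz > fs/2 = 37.25 kHz, folds to fs − 59.55 kHz = 14.95 kHz.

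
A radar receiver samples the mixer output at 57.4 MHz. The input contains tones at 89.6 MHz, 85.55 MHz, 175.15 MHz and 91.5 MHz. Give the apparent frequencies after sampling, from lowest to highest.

fs/2 = 28.7 MHz.
89.6 MHz mod fs = 32.2 MHz.
32.2 MHz > fs/2 = 28.7 MHz, folds to fs − 32.2 MHz = 25.2 MHz.
85.55 MHz mod fs = 28.15 MHz.
28.15 MHz ≤ fs/2 = 28.7 MHz, appears at 28.15 MHz.
175.15 MHz mod fs = 2.95 MHz.
2.95 MHz ≤ fs/2 = 28.7 MHz, appears at 2.95 MHz.
91.5 MHz mod fs = 34.1 MHz.
34.1 MHz > fs/2 = 28.7 MHz, folds to fs − 34.1 MHz = 23.3 MHz.
Distinct values: {2.95 MHz, 23.3 MHz, 25.2 MHz, 28.15 MHz}.

2.95 MHz, 23.3 MHz, 25.2 MHz, 28.15 MHz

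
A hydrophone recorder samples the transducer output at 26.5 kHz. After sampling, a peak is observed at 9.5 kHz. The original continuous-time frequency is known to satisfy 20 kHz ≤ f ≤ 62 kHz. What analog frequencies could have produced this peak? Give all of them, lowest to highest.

36 kHz, 43.5 kHz

Frequencies that alias to 9.5 kHz are k·fs ± 9.5 kHz for integer k ≥ 0.
k=0: 9.5 kHz.
k=1: 17 kHz, 36 kHz.
k=2: 43.5 kHz, 62.5 kHz.
k=3: 70 kHz, 89 kHz.
Within [20 kHz, 62 kHz]: 36 kHz, 43.5 kHz.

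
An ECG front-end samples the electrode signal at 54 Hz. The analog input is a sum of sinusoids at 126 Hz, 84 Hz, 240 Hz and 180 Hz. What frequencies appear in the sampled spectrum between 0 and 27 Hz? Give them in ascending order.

18 Hz, 24 Hz

fs/2 = 27 Hz.
126 Hz mod fs = 18 Hz.
18 Hz ≤ fs/2 = 27 Hz, appears at 18 Hz.
84 Hz mod fs = 30 Hz.
30 Hz > fs/2 = 27 Hz, folds to fs − 30 Hz = 24 Hz.
240 Hz mod fs = 24 Hz.
24 Hz ≤ fs/2 = 27 Hz, appears at 24 Hz.
180 Hz mod fs = 18 Hz.
18 Hz ≤ fs/2 = 27 Hz, appears at 18 Hz.
Distinct values: {18 Hz, 24 Hz}.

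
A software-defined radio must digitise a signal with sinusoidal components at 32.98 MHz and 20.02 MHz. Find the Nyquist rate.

Highest-frequency component: 32.98 MHz.
Nyquist rate = 2 × 32.98 MHz = 65.96 MHz.

65.96 MHz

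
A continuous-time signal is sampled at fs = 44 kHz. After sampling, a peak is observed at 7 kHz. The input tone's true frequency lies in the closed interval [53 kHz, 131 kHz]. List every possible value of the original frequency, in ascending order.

Frequencies that alias to 7 kHz are k·fs ± 7 kHz for integer k ≥ 0.
k=0: 7 kHz.
k=1: 37 kHz, 51 kHz.
k=2: 81 kHz, 95 kHz.
k=3: 125 kHz, 139 kHz.
k=4: 169 kHz, 183 kHz.
Within [53 kHz, 131 kHz]: 81 kHz, 95 kHz, 125 kHz.

81 kHz, 95 kHz, 125 kHz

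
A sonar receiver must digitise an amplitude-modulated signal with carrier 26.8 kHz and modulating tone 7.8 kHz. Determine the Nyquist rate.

69.2 kHz

AM sidebands sit at fc ± fm = 19 kHz and 34.6 kHz.
Highest-frequency component: 34.6 kHz.
Nyquist rate = 2 × 34.6 kHz = 69.2 kHz.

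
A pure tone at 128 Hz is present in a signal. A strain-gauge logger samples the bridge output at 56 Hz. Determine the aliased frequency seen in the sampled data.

16 Hz

128 Hz mod fs = 16 Hz.
16 Hz ≤ fs/2 = 28 Hz, appears at 16 Hz.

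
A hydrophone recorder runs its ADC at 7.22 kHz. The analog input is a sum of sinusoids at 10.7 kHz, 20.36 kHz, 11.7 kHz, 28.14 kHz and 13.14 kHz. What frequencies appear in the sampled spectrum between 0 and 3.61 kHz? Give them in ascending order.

0.74 kHz, 1.3 kHz, 2.74 kHz, 3.48 kHz

fs/2 = 3.61 kHz.
10.7 kHz mod fs = 3.48 kHz.
3.48 kHz ≤ fs/2 = 3.61 kHz, appears at 3.48 kHz.
20.36 kHz mod fs = 5.92 kHz.
5.92 kHz > fs/2 = 3.61 kHz, folds to fs − 5.92 kHz = 1.3 kHz.
11.7 kHz mod fs = 4.48 kHz.
4.48 kHz > fs/2 = 3.61 kHz, folds to fs − 4.48 kHz = 2.74 kHz.
28.14 kHz mod fs = 6.48 kHz.
6.48 kHz > fs/2 = 3.61 kHz, folds to fs − 6.48 kHz = 0.74 kHz.
13.14 kHz mod fs = 5.92 kHz.
5.92 kHz > fs/2 = 3.61 kHz, folds to fs − 5.92 kHz = 1.3 kHz.
Distinct values: {0.74 kHz, 1.3 kHz, 2.74 kHz, 3.48 kHz}.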